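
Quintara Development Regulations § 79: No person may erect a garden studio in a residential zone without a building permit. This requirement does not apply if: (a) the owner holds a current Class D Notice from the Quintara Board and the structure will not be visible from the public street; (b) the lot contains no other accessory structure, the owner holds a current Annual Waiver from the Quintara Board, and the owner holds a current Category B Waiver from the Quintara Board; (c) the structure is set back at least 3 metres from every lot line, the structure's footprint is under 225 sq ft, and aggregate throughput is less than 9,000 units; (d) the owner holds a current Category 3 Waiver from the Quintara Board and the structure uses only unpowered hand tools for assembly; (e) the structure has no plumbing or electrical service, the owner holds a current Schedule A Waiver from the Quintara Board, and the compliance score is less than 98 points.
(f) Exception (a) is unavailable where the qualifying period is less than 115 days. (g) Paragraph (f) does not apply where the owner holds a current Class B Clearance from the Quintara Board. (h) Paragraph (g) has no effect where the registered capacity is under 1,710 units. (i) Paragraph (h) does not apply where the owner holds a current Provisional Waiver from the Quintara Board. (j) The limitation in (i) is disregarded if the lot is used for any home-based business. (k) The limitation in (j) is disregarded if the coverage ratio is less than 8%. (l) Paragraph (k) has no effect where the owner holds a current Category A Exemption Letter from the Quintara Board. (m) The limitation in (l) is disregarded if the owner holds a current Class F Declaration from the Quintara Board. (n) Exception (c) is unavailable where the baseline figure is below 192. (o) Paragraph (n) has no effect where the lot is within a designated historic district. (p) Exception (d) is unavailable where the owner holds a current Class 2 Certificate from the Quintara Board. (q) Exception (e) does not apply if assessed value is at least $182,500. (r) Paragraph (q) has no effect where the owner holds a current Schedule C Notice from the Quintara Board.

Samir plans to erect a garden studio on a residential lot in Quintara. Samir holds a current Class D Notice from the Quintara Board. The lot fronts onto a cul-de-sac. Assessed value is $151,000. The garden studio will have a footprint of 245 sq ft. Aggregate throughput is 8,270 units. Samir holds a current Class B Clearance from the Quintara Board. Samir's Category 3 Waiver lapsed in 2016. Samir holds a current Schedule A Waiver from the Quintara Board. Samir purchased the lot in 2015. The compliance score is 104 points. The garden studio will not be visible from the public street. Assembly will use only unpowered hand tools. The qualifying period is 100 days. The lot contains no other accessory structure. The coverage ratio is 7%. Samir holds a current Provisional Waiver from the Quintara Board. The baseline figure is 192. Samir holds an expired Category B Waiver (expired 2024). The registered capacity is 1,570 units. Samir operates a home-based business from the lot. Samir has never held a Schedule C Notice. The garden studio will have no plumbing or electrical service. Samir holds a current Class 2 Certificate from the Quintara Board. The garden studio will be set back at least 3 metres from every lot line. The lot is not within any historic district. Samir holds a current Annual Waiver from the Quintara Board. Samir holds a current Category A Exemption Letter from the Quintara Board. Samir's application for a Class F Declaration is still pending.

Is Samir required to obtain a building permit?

All of (a)'s requirements are met (a current Class D Notice is held; the structure will not be visible from the street). But: (f) operates against (a): the qualifying period is 100 days, less than the 115 days limit. (g) would limit (f) — a current Class B Clearance is held — but (h) sets (g) aside: (h) is engaged — the registered capacity is 1,570 units, under the 1,710 units limit. (i) is triggered (a current Provisional Waiver is held), but is set aside by (j): (j) operates against (i): a home-based business operates on the lot. (k) would limit (j) — the coverage ratio is 7%, less than the 8% limit — but (l) sets (k) aside: (l) is engaged — a current Category A Exemption Letter is held. (m) is not engaged (no current Class F Declaration is held), so (l) stands. So (a) is unavailable.
Exception (b) does not apply: no current Category B Waiver is held.
Exception (c) fails — the structure's footprint is 245 sq ft, not under 225 sq ft.
Exception (d) requires that the owner holds a current Category 3 Waiver from the Quintara Board; but no current Category 3 Waiver is held, so (d) is unavailable.
Exception (e) fails — the compliance score is 104 points, not less than 98 points.
No exception applies. The general rule governs.

Yes — Samir must obtain a building permit.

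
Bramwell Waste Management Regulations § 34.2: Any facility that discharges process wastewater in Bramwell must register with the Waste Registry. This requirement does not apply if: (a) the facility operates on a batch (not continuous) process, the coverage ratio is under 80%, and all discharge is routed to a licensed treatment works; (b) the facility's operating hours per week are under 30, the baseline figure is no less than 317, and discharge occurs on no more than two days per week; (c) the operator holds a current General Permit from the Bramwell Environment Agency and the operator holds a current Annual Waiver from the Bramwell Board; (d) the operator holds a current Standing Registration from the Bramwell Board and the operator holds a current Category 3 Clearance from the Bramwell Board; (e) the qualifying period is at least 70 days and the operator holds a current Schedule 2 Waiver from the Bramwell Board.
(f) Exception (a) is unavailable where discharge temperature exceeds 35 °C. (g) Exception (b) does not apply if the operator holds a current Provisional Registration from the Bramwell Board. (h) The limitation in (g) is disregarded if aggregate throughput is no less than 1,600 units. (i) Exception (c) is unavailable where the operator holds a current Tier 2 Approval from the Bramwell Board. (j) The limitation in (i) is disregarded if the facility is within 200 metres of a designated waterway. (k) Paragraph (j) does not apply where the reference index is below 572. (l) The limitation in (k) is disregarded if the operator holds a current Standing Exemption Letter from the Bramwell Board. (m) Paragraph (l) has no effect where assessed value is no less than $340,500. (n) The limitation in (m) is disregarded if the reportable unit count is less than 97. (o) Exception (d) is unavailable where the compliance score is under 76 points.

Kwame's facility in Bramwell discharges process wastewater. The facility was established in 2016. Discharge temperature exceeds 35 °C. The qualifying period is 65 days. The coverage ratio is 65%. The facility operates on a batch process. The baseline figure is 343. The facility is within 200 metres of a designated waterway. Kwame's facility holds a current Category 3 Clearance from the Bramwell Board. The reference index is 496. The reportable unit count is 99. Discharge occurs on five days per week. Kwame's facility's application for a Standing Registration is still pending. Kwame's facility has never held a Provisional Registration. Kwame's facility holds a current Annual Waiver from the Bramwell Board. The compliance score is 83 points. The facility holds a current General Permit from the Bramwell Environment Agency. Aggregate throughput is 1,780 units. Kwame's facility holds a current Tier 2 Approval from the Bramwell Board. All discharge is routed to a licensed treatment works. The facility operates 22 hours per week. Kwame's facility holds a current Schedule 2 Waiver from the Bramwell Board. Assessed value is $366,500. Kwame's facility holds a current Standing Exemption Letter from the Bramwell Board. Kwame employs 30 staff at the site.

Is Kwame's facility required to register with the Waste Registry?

Yes — Kwame's facility must register with the Waste Registry.

Exception (a): the facility operates on a batch process; the coverage ratio is 65%, under the 80% limit; discharge is routed to a licensed treatment works — every condition holds. However, paragraph (f) must be considered: (f) operates against (a): discharge temperature exceeds 35 °C. Exception (a) does not apply.
Exception (b) fails — discharge occurs on five days per week.
All of (c)'s requirements are met (a current General Permit is held; a current Annual Waiver is held). Turning to paragraphs (i)–(n): (i) is engaged — a current Tier 2 Approval is held. (j) would limit (i) — the facility is within 200 m of a designated waterway — but (k) sets (j) aside: (k) operates — the reference index is 496, below the 572 limit. (l) would limit (k) — a current Standing Exemption Letter is held — but (m) sets (l) aside: (m) operates against (l): assessed value is $366,500, meeting the $340,500 threshold. (n), which would lift (m), is not engaged — the reportable unit count is 99, not less than 97. (c) is therefore removed.
Exception (d) does not apply: there is no Standing Registration in force.
Exception (e) requires that the qualifying period is at least 70 days; but the qualifying period is 65 days, short of 70 days, so (e) is unavailable.
No exception applies. The general rule governs.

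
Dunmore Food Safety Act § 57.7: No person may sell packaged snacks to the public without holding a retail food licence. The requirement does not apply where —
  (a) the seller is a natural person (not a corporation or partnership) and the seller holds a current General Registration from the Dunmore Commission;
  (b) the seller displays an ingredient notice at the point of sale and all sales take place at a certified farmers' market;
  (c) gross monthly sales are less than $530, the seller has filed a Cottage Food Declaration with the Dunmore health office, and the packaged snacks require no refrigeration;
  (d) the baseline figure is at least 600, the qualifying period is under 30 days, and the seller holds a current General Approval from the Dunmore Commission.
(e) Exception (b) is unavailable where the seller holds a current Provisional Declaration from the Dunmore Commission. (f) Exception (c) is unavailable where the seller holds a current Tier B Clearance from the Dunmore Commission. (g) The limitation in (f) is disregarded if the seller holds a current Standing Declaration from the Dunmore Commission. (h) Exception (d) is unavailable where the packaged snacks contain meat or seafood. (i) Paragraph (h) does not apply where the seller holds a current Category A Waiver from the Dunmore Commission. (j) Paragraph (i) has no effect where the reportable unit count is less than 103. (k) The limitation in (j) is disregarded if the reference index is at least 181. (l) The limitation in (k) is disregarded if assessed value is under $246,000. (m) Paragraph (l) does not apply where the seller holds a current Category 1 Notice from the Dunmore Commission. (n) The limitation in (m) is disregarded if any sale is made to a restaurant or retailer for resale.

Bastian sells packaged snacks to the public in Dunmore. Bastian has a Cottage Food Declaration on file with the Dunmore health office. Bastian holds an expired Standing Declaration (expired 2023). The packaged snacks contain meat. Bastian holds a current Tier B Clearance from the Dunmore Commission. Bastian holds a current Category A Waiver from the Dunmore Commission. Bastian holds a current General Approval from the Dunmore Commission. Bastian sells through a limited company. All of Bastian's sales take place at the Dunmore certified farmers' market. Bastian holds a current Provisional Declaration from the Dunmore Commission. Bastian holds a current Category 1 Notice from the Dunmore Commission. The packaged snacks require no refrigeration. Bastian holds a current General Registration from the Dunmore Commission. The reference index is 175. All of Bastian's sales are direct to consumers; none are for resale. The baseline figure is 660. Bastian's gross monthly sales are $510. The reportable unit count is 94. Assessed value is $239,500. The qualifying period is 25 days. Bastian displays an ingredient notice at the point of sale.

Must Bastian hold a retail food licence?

Exception (a) fails — the seller operates through a limited company.
Exception (b) is satisfied on its face — an ingredient notice is displayed; all sales are at a certified farmers' market. But: (e) operates against (b): a current Provisional Declaration is held. So (b) is unavailable.
Exception (c)'s conditions are all satisfied: gross monthly sales are $510, less than the $530 limit; a Cottage Food Declaration is on file; the packaged snacks are shelf-stable. However, paragraphs (f)–(g) must be considered: (f) is engaged — a current Tier B Clearance is held. (g), which would lift (f), is inapplicable — no current Standing Declaration is held. So (c) is unavailable.
Exception (d): the baseline figure is 660, meeting the 600 threshold; the qualifying period is 25 days, under the 30 days limit; a current General Approval is held — every condition holds. Turning to paragraphs (h)–(n): (h) applies — the packaged snacks contain meat. (i) would limit (h) — a current Category A Waiver is held — but (j) sets (i) aside: (j) operates against (i): the reportable unit count is 94, less than the 103 limit. (k), which would lift (j), does not operate here — the reference index is 175, short of 181. Exception (d) does not apply.
No exception applies. The general rule governs.

Yes — Bastian must hold a retail food licence.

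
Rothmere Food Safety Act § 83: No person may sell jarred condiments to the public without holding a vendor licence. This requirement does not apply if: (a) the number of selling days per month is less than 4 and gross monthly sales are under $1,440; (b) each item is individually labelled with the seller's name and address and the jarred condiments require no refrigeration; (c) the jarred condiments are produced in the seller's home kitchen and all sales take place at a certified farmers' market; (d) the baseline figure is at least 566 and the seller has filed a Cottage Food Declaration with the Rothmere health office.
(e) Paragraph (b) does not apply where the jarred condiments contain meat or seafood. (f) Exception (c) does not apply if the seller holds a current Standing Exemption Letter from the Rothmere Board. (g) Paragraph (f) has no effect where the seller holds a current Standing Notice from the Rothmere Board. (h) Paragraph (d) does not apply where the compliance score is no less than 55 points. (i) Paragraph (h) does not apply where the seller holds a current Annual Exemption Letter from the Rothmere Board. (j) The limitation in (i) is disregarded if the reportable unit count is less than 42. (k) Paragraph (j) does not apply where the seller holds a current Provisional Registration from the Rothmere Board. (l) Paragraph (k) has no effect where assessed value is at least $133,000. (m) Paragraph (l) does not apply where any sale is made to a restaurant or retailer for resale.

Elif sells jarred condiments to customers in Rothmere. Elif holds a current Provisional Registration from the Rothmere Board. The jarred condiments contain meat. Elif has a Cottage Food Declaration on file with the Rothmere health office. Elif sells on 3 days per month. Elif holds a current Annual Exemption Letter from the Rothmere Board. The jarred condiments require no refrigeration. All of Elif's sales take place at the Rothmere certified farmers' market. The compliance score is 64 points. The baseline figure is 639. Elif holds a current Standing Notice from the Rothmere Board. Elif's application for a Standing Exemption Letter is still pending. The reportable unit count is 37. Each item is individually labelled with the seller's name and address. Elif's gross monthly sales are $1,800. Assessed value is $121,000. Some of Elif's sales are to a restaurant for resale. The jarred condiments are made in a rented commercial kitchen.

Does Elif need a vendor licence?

No — exception (d) applies; Elif is not required to hold a vendor licence.

Exception (a) fails — gross monthly sales are $1,800, not under $1,440.
Exception (b)'s conditions are all satisfied: items are individually labelled; the jarred condiments are shelf-stable. Turning to paragraph (e): (e) operates against (b): the jarred condiments contain meat. So (b) is unavailable.
Exception (c) does not apply: the jarred condiments are made in a commercial kitchen, not a home kitchen.
Exception (d) is satisfied on its face — the baseline figure is 639, meeting the 566 threshold; a Cottage Food Declaration is on file. As to paragraphs (h)–(m): (h) would limit (d) — the compliance score is 64 points, meeting the 55 points threshold — but (i) sets (h) aside: (i) operates against (h): a current Annual Exemption Letter is held. (j) is engaged (the reportable unit count is 37, less than the 42 limit), but is displaced by (k): (k) applies — a current Provisional Registration is held. (l), which would lift (k), is not engaged — assessed value is $121,000, short of $133,000. Exception (d) stands.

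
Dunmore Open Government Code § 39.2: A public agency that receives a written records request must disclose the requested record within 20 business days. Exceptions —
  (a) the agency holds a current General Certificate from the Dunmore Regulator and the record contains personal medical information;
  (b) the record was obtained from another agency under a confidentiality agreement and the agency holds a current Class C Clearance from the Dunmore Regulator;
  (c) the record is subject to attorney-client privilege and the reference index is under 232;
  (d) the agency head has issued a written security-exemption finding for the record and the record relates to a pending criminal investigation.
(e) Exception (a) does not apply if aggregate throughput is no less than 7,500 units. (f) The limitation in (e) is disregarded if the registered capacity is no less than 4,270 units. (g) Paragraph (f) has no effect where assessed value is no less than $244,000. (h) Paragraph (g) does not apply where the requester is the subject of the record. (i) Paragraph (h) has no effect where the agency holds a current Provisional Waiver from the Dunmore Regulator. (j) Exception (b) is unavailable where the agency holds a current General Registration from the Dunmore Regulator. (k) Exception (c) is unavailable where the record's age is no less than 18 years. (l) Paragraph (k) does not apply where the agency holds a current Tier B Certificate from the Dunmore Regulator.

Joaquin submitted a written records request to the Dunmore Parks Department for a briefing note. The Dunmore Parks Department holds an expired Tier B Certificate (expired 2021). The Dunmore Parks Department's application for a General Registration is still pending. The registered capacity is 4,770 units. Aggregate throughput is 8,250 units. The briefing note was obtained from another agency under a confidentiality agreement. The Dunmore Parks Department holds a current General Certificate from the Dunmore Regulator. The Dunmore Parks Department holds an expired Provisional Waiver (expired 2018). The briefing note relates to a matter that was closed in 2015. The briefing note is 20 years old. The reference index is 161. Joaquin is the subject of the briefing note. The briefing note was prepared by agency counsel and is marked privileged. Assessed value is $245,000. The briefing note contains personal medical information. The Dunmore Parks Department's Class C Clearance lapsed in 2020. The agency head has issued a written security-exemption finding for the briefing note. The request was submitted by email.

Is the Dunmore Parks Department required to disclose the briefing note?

No — exception (a) applies; the Dunmore Parks Department is not required to disclose the briefing note.

Exception (a)'s conditions are all satisfied: a current General Certificate is held; the briefing note contains personal medical information. As to paragraphs (e)–(i): (e) would limit (a) — aggregate throughput is 8,250 units, meeting the 7,500 units threshold — but (f) sets (e) aside: (f) operates against (e): the registered capacity is 4,770 units, meeting the 4,270 units threshold. (g) is triggered (assessed value is $245,000, meeting the $244,000 threshold), but yields to (h): (h) applies — Joaquin is the subject of the briefing note. (i), which would lift (h), is not triggered — no current Provisional Waiver is held. So (a) applies.
Exception (b) requires that the agency holds a current Class C Clearance from the Dunmore Regulator; but the Class C Clearance is not current, so (b) is unavailable.
Exception (c)'s conditions are all satisfied: the briefing note is privileged; the reference index is 161, under the 232 limit. But: (k) is engaged — the record's age is 20 years, meeting the 18 years threshold. (l) is not engaged (no current Tier B Certificate is held), so (k) stands. (c) is therefore removed.
Exception (d) fails — the briefing note relates to a closed matter.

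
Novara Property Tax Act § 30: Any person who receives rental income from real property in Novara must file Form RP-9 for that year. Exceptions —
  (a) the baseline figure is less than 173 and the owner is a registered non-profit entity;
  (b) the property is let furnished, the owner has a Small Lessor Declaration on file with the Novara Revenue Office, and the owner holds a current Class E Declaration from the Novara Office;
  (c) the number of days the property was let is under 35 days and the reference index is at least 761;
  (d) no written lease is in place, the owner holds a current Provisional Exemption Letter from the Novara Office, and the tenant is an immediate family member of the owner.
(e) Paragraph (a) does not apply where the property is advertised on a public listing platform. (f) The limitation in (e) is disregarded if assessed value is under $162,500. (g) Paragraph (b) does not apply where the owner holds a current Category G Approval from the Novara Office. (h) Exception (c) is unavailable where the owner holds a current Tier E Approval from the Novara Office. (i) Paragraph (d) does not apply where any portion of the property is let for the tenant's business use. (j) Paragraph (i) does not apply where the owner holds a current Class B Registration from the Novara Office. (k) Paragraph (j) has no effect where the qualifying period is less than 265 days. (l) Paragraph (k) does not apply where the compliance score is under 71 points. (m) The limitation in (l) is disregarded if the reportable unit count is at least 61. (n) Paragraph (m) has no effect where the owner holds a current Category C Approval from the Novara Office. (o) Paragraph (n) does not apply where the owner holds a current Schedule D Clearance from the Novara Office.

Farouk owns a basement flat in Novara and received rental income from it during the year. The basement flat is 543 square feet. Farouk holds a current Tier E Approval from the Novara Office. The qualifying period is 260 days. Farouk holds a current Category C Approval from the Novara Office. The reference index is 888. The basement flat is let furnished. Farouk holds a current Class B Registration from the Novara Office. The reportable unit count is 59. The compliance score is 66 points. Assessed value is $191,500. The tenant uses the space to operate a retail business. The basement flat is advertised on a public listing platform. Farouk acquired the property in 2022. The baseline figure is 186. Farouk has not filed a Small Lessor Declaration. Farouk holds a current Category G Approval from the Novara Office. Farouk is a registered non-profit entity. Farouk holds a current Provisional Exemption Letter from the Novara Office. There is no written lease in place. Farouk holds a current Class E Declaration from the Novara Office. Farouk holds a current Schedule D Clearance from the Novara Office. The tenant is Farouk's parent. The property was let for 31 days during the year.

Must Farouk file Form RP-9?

Exception (a) does not apply: the baseline figure is 186, not less than 173.
Exception (b) does not apply: no Small Lessor Declaration is on file.
All of (c)'s requirements are met (the number of days the property was let is 31 days, under the 35 days limit; the reference index is 888, meeting the 761 threshold). But: (h) operates against (c): a current Tier E Approval is held. (c) is therefore removed.
All of (d)'s requirements are met (there is no written lease; a current Provisional Exemption Letter is held; the tenant is an immediate family member). Considering the limiting provisions: (i) applies (the space is let for business use), but is itself disapplied by (j): (j) operates against (i): a current Class B Registration is held. (k) would limit (j) — the qualifying period is 260 days, less than the 265 days limit — but (l) sets (k) aside: (l) applies — the compliance score is 66 points, under the 71 points limit. (m) does not operate here (the reportable unit count is 59, short of 61), so (l) stands. So (d) applies.

No — exception (d) applies; Farouk is not required to file Form RP-9.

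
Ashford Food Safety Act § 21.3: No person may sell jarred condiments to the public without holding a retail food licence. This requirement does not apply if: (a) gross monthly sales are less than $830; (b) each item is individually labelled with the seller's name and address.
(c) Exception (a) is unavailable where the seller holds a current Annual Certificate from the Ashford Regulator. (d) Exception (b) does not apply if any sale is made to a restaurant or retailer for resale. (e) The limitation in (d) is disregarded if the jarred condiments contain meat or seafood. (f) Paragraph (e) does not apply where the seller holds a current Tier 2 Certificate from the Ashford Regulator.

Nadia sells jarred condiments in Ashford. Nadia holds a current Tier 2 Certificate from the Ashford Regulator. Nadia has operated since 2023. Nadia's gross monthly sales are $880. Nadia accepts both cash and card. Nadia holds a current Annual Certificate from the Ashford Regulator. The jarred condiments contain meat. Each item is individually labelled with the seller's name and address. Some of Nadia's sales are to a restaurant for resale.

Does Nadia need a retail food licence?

Exception (a) fails — gross monthly sales are $880, not less than $830.
Exception (b): items are individually labelled — every condition holds. But: (d) operates against (b): some sales are to a restaurant for resale. (e) would limit (d) — the jarred condiments contain meat — but (f) sets (e) aside: (f) operates against (e): a current Tier 2 Certificate is held. Exception (b) does not apply.
None of the exceptions is available; § 21.3 applies in full.

Yes — Nadia must hold a retail food licence.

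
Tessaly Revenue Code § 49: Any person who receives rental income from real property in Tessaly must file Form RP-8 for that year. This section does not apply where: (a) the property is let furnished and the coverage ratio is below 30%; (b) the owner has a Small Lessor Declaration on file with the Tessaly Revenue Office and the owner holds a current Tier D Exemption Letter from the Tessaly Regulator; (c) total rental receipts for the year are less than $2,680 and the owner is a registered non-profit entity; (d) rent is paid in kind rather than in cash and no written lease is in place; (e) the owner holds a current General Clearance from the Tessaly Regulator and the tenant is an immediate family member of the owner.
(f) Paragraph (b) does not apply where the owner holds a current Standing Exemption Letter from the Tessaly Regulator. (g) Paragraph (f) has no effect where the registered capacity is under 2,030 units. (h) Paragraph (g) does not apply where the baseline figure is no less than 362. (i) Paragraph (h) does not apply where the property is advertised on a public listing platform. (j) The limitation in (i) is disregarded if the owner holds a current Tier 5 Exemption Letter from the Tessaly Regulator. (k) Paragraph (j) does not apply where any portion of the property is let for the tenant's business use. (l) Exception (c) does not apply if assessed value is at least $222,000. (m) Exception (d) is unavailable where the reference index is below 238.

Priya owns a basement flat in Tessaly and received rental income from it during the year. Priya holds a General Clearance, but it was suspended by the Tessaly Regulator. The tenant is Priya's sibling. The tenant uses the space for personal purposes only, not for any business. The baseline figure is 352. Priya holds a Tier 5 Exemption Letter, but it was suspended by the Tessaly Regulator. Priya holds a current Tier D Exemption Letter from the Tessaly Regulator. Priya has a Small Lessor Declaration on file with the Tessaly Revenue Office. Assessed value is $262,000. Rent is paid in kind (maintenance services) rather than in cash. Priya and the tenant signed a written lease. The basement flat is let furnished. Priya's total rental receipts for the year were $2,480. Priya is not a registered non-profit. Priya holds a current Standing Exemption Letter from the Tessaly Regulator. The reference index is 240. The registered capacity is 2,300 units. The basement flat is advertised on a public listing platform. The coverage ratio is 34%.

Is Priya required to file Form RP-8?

Exception (a) fails — the coverage ratio is 34%, not below 30%.
Exception (b) is satisfied on its face — a Small Lessor Declaration is on file; a current Tier D Exemption Letter is held. However, paragraphs (f)–(k) must be considered: (f) operates against (b): a current Standing Exemption Letter is held. (g), which would lift (f), is not triggered — the registered capacity is 2,300 units, not under 2,030 units. Exception (b) does not apply.
Exception (c) does not apply: Priya is not a registered non-profit.
Exception (d) requires that no written lease is in place; but a written lease is in place, so (d) is unavailable.
Exception (e) does not apply: there is no General Clearance in force.
None of the exceptions is available; § 49 applies in full.

Yes — Priya must file Form RP-8.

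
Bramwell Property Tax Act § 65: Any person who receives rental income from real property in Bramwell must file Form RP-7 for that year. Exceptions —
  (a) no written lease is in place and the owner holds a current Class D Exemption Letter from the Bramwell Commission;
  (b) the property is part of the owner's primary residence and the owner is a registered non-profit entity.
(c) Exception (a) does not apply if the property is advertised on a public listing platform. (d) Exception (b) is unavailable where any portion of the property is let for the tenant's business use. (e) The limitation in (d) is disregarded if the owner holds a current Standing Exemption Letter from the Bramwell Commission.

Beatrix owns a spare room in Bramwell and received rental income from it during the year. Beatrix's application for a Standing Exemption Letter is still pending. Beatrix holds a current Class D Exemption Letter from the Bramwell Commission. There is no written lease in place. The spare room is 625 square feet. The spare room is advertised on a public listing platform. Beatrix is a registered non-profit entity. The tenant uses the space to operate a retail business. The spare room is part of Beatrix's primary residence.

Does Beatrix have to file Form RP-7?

Exception (a): there is no written lease; a current Class D Exemption Letter is held — every condition holds. Turning to paragraph (c): (c) operates — the property is publicly advertised. So (a) is unavailable.
Exception (b): the spare room is part of the primary residence; Beatrix is a registered non-profit — every condition holds. Turning to paragraphs (d)–(e): (d) operates against (b): the space is let for business use. (e), which would lift (d), is not engaged — no current Standing Exemption Letter is held. Exception (b) does not apply.
None of the exceptions is available; § 65 applies in full.

Yes — Beatrix must file Form RP-7.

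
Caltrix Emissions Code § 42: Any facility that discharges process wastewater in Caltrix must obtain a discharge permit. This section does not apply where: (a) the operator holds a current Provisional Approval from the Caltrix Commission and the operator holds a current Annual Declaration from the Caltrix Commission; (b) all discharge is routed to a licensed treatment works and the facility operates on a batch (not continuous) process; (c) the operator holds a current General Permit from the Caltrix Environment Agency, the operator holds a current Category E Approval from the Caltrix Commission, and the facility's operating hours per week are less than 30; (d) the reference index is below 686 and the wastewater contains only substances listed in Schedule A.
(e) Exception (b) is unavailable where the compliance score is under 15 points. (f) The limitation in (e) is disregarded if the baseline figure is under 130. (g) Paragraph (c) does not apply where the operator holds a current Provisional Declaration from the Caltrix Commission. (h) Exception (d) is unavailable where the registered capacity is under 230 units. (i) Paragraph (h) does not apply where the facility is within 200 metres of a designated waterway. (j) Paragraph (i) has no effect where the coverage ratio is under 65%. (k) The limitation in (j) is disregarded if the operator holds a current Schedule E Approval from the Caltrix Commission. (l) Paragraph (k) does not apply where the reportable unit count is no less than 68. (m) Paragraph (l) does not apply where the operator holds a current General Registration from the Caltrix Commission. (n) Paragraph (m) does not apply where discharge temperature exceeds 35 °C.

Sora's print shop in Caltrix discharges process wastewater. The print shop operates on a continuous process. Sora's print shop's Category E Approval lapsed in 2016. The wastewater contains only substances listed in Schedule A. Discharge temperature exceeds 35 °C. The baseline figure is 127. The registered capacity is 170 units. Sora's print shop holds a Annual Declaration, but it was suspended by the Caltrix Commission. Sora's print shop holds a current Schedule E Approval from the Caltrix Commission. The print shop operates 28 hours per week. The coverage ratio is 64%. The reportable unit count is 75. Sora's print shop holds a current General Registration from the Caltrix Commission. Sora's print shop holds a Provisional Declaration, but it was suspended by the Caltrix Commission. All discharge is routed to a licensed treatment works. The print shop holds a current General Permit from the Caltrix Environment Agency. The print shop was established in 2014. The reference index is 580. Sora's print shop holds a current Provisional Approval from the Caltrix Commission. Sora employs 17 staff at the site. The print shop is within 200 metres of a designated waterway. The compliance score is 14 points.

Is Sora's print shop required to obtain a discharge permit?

Yes — Sora's print shop must obtain a discharge permit.

Exception (a) requires that the operator holds a current Annual Declaration from the Caltrix Commission; but there is no Annual Declaration in force, so (a) is unavailable.
Exception (b) fails — the facility operates on a continuous process.
Exception (c) does not apply: the Category E Approval is not current.
Exception (d): the reference index is 580, below the 686 limit; the wastewater is Schedule-A-only — every condition holds. But: (h) operates against (d): the registered capacity is 170 units, under the 230 units limit. (i) would limit (h) — the print shop is within 200 m of a designated waterway — but (j) sets (i) aside: (j) is engaged — the coverage ratio is 64%, under the 65% limit. (k) is triggered (a current Schedule E Approval is held), but is set aside by (l): (l) operates against (k): the reportable unit count is 75, meeting the 68 threshold. (m) would limit (l) — a current General Registration is held — but (n) sets (m) aside: (n) operates against (m): discharge temperature exceeds 35 °C. Exception (d) does not apply.
No exception applies. The general rule governs.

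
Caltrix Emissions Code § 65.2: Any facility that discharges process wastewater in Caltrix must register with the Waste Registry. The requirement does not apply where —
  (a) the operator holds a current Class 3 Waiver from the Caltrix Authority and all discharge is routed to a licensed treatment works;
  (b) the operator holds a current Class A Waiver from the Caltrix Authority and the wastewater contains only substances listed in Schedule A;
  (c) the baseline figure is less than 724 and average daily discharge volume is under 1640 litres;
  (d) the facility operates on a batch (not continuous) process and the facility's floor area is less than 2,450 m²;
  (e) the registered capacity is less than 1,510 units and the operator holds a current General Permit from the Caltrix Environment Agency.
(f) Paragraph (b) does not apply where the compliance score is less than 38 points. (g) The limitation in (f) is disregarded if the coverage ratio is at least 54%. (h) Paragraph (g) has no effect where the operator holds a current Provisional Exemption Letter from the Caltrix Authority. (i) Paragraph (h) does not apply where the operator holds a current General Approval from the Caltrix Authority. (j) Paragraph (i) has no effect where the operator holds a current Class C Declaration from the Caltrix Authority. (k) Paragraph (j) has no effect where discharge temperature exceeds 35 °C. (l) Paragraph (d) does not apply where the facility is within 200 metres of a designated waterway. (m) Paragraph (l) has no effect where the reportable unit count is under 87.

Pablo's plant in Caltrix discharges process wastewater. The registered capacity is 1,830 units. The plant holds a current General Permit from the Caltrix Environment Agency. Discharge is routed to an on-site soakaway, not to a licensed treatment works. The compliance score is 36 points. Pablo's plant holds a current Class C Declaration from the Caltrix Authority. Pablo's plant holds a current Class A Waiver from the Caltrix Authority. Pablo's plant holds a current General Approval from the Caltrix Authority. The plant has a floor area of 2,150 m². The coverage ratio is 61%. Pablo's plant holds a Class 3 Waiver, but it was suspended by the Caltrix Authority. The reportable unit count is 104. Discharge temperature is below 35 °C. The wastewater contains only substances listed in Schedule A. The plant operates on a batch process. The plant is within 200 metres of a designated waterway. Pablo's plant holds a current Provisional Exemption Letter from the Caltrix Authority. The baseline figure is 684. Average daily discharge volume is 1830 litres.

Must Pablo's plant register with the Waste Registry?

Yes — Pablo's plant must register with the Waste Registry.

Exception (a) does not apply: there is no Class 3 Waiver in force.
Exception (b)'s conditions are all satisfied: a current Class A Waiver is held; the wastewater is Schedule-A-only. But: (f) is triggered — the compliance score is 36 points, less than the 38 points limit. (g) would limit (f) — the coverage ratio is 61%, meeting the 54% threshold — but (h) sets (g) aside: (h) operates against (g): a current Provisional Exemption Letter is held. (i) is triggered (a current General Approval is held), but is set aside by (j): (j) operates against (i): a current Class C Declaration is held. (k), which would lift (j), is not engaged — discharge temperature is below 35 °C. So (b) is unavailable.
Exception (c) fails — average daily discharge volume is 1830 litres, not under 1640 litres.
Exception (d) is satisfied on its face — the facility operates on a batch process; the facility's floor area is 2,150 m², less than the 2,450 m² limit. Turning to paragraphs (l)–(m): (l) operates against (d): the plant is within 200 m of a designated waterway. (m) is not engaged (the reportable unit count is 104, not under 87), so (l) stands. So (d) is unavailable.
Exception (e) requires that the registered capacity is less than 1,510 units; but the registered capacity is 1,830 units, not less than 1,510 units, so (e) is unavailable.
No exception applies. The general rule governs.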